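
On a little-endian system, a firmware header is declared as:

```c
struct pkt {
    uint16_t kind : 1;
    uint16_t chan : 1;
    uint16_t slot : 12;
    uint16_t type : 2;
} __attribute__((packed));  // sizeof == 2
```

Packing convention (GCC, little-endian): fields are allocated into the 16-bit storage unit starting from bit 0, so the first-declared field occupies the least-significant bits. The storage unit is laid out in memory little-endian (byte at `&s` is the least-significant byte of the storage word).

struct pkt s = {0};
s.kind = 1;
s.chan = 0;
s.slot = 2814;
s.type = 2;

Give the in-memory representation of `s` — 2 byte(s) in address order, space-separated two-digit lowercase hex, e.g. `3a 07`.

f9 ab

kind (1b) val=1 bits=0x1 at bit 0: 0x0001
chan (1b) val=0 bits=0x0 at bit 1: 0x0001
slot (12b) val=2814 bits=0xafe at bit 2: 0x2bf9
type (2b) val=2 bits=0x2 at bit 14: 0xabf9
word = 0xabf9 → little-endian bytes:
  [0]=0xf9  [1]=0xab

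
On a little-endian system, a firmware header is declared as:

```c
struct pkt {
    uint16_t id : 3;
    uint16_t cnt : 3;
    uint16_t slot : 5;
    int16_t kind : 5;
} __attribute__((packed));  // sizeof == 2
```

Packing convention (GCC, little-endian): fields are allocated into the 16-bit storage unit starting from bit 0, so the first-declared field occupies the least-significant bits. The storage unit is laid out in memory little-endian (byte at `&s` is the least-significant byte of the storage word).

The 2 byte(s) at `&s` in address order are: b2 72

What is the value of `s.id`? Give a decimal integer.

[0]=0xb2 [1]=0x72 (little-endian) → word 0x72b2
id:3 @ bit 0 → (0x72b2>>0)&0x7 = 0x2  ←
cnt:3 @ bit 3 → (0x72b2>>3)&0x7 = 0x6
slot:5 @ bit 6 → (0x72b2>>6)&0x1f = 0xa
kind:5 @ bit 11 → (0x72b2>>11)&0x1f = 0xe

2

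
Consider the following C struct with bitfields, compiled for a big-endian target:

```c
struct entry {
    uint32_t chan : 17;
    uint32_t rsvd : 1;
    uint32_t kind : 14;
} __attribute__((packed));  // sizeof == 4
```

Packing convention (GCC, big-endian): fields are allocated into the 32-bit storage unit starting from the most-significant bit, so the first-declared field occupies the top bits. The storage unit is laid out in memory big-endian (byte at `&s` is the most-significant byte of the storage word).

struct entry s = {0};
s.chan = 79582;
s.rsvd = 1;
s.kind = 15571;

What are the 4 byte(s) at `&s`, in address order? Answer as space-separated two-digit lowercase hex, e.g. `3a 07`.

9b 6f 7c d3

chan:17 = 79582 → 0x136de << 15 → word 0x9b6f0000
rsvd:1 = 1 → 0x1 << 14 → word 0x9b6f4000
kind:14 = 15571 → 0x3cd3 << 0 → word 0x9b6f7cd3
word = 0x9b6f7cd3 → big-endian bytes:
  [0]=0x9b  [1]=0x6f  [2]=0x7c  [3]=0xd3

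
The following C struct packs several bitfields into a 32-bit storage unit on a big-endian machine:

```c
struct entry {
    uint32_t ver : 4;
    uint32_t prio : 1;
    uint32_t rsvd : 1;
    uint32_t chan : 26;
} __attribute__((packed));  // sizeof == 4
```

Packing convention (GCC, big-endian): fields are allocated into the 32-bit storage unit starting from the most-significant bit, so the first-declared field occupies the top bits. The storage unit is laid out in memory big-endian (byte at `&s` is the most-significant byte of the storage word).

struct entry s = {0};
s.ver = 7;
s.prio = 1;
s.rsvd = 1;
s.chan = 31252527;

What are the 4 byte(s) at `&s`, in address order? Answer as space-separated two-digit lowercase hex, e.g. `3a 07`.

[28+:4] ver=7 & 0xf = 0x7; word=0x70000000
[27+:1] prio=1 & 0x1 = 0x1; word=0x78000000
[26+:1] rsvd=1 & 0x1 = 0x1; word=0x7c000000
[0+:26] chan=31252527 & 0x3ffffff = 0x1dce02f; word=0x7ddce02f
word = 0x7ddce02f → big-endian bytes:
  [0]=0x7d  [1]=0xdc  [2]=0xe0  [3]=0x2f

7d dc e0 2f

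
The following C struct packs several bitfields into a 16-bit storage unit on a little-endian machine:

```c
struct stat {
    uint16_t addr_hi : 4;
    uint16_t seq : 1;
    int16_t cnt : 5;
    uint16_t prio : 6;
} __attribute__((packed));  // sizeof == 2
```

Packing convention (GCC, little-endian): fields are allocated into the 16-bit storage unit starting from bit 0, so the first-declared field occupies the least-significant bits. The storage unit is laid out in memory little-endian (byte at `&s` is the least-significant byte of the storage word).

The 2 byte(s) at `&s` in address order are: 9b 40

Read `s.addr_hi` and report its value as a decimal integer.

[0]=0x9b [1]=0x40 (little-endian) → word 0x409b
addr_hi [0+:4] = (word>>0) & 0xf = 11  ←
seq [4+:1] = (word>>4) & 0x1 = 1
cnt [5+:5] = (word>>5) & 0x1f = 4
prio [10+:6] = (word>>10) & 0x3f = 16

11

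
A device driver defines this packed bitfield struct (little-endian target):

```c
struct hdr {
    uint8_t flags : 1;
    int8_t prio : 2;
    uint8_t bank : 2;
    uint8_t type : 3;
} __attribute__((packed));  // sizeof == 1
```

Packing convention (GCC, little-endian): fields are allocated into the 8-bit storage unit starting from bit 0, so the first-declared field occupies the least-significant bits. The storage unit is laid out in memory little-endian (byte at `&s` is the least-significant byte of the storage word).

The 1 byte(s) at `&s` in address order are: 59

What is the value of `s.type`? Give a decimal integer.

[0]=0x59 (little-endian) → word 0x59
flags:1 @ bit 0 → (0x59>>0)&0x1 = 0x1
prio:2 @ bit 1 → (0x59>>1)&0x3 = 0x0
bank:2 @ bit 3 → (0x59>>3)&0x3 = 0x3
type:3 @ bit 5 → (0x59>>5)&0x7 = 0x2  ←

2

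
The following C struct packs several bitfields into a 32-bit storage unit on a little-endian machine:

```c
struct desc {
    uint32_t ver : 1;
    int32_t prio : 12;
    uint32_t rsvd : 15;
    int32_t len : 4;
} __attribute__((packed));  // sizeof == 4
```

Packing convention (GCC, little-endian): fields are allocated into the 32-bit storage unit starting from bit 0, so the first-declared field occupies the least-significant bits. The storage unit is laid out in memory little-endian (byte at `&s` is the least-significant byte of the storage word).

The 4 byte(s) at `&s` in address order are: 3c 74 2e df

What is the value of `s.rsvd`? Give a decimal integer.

31091

[0]=0x3c [1]=0x74 [2]=0x2e [3]=0xdf (little-endian) → word 0xdf2e743c
ver:1 @ bit 0 → (0xdf2e743c>>0)&0x1 = 0x0
prio:12 @ bit 1 → (0xdf2e743c>>1)&0xfff = 0xa1e
rsvd:15 @ bit 13 → (0xdf2e743c>>13)&0x7fff = 0x7973  ←
len:4 @ bit 28 → (0xdf2e743c>>28)&0xf = 0xd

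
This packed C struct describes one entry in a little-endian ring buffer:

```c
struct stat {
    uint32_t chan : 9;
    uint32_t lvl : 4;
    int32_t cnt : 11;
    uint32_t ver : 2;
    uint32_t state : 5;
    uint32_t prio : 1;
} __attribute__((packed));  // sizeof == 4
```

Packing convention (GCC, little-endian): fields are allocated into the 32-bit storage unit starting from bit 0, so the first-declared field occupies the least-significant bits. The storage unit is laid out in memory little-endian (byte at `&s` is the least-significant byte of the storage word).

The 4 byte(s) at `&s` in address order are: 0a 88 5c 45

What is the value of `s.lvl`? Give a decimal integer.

[0]=0x0a [1]=0x88 [2]=0x5c [3]=0x45 (little-endian) → word 0x455c880a
chan:9 @ bit 0 → (0x455c880a>>0)&0x1ff = 0xa
lvl:4 @ bit 9 → (0x455c880a>>9)&0xf = 0x4  ←
cnt:11 @ bit 13 → (0x455c880a>>13)&0x7ff = 0x2e4
ver:2 @ bit 24 → (0x455c880a>>24)&0x3 = 0x1
state:5 @ bit 26 → (0x455c880a>>26)&0x1f = 0x11
prio:1 @ bit 31 → (0x455c880a>>31)&0x1 = 0x0

4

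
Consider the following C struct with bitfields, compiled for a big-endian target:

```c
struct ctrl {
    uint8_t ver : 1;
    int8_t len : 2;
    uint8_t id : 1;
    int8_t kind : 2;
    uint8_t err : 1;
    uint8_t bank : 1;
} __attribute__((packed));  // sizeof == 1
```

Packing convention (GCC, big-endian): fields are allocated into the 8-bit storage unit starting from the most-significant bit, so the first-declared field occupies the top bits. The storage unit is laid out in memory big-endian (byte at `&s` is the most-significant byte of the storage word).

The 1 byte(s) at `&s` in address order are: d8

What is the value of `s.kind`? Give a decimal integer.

[0]=0xd8 (big-endian) → word 0xd8
ver [7+:1] = (word>>7) & 0x1 = 1
len [5+:2] = (word>>5) & 0x3 = 2
id [4+:1] = (word>>4) & 0x1 = 1
kind [2+:2] = (word>>2) & 0x3 = 2  ←
err [1+:1] = (word>>1) & 0x1 = 0
bank [0+:1] = (word>>0) & 0x1 = 0
kind signed 2b, MSB=1: 2 - 4 = -2

-2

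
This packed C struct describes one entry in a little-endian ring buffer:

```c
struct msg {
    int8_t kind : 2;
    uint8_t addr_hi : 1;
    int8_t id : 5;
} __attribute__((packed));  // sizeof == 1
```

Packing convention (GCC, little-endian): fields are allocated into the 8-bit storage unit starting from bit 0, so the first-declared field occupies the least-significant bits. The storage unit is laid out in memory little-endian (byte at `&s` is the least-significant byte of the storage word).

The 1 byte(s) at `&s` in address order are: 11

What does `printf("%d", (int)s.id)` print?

[0]=0x11 (little-endian) → word 0x11
kind [0+:2] = (word>>0) & 0x3 = 1
addr_hi [2+:1] = (word>>2) & 0x1 = 0
id [3+:5] = (word>>3) & 0x1f = 2  ←
id signed 5b, MSB=0: value = 2

2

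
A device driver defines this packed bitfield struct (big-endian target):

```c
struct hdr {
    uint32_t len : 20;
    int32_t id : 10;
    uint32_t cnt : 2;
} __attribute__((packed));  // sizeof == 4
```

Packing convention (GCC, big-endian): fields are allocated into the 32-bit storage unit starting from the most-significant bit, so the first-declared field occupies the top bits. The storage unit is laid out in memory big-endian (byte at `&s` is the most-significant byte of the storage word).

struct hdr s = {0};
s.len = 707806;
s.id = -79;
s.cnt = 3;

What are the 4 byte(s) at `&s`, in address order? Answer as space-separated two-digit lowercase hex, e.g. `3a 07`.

ac cd ee c7

[12+:20] len=707806 & 0xfffff = 0xaccde; word=0xaccde000
[2+:10] id=-79 & 0x3ff = 0x3b1; word=0xaccdeec4
[0+:2] cnt=3 & 0x3 = 0x3; word=0xaccdeec7
word = 0xaccdeec7 → big-endian bytes:
  [0]=0xac  [1]=0xcd  [2]=0xee  [3]=0xc7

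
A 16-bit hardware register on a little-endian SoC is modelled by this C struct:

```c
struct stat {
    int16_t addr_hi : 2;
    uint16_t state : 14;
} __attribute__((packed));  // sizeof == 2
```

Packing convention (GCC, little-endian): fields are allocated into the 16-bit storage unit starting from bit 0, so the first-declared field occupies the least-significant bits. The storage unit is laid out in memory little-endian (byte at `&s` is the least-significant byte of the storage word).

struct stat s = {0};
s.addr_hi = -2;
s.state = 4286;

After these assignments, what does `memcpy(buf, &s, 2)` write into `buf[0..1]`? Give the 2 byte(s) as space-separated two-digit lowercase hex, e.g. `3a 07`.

[0+:2] addr_hi=-2 & 0x3 = 0x2; word=0x0002
[2+:14] state=4286 & 0x3fff = 0x10be; word=0x42fa
word = 0x42fa → little-endian bytes:
  [0]=0xfa  [1]=0x42

fa 42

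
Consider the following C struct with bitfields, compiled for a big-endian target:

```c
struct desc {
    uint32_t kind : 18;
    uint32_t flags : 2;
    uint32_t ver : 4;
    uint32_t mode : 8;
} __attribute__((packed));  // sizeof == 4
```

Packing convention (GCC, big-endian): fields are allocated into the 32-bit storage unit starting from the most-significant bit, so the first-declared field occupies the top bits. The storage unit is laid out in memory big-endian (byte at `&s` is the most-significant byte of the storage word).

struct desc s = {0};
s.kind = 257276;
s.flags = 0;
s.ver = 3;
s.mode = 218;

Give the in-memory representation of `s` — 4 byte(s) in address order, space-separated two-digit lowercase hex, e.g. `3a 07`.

fb 3f 03 da

kind:18 = 257276 → 0x3ecfc << 14 → word 0xfb3f0000
flags:2 = 0 → 0x0 << 12 → word 0xfb3f0000
ver:4 = 3 → 0x3 << 8 → word 0xfb3f0300
mode:8 = 218 → 0xda << 0 → word 0xfb3f03da
word = 0xfb3f03da → big-endian bytes:
  [0]=0xfb  [1]=0x3f  [2]=0x03  [3]=0xda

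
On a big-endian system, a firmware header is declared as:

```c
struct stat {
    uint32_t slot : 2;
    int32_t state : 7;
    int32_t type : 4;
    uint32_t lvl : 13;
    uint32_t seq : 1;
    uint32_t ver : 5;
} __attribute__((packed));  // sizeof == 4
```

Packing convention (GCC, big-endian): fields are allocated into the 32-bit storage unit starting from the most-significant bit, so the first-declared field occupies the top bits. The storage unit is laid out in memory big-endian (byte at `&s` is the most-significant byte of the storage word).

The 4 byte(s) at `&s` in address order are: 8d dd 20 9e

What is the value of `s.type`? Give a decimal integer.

[0]=0x8d [1]=0xdd [2]=0x20 [3]=0x9e (big-endian) → word 0x8ddd209e
slot:2 @ bit 30 → (0x8ddd209e>>30)&0x3 = 0x2
state:7 @ bit 23 → (0x8ddd209e>>23)&0x7f = 0x1b
type:4 @ bit 19 → (0x8ddd209e>>19)&0xf = 0xb  ←
lvl:13 @ bit 6 → (0x8ddd209e>>6)&0x1fff = 0x1482
seq:1 @ bit 5 → (0x8ddd209e>>5)&0x1 = 0x0
ver:5 @ bit 0 → (0x8ddd209e>>0)&0x1f = 0x1e
type signed 4b, MSB=1: 11 - 16 = -5

-5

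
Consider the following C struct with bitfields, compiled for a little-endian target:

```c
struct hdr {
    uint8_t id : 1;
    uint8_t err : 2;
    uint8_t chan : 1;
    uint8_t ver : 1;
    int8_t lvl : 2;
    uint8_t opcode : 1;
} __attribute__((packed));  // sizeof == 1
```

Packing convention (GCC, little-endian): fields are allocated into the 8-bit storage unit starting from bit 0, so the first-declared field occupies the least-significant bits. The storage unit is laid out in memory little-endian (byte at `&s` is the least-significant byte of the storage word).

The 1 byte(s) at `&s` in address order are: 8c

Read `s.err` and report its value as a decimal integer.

2

[0]=0x8c (little-endian) → word 0x8c
id [0+:1] = (word>>0) & 0x1 = 0
err [1+:2] = (word>>1) & 0x3 = 2  ←
chan [3+:1] = (word>>3) & 0x1 = 1
ver [4+:1] = (word>>4) & 0x1 = 0
lvl [5+:2] = (word>>5) & 0x3 = 0
opcode [7+:1] = (word>>7) & 0x1 = 1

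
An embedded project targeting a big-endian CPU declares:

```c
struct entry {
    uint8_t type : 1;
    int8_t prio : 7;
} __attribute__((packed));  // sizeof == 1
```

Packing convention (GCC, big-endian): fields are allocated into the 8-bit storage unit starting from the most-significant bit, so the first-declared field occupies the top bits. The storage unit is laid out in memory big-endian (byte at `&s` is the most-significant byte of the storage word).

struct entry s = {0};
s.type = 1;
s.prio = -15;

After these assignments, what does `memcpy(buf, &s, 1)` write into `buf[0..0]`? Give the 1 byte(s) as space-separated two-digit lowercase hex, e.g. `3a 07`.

f1

[7+:1] type=1 & 0x1 = 0x1; word=0x80
[0+:7] prio=-15 & 0x7f = 0x71; word=0xf1
word = 0xf1 → big-endian bytes:
  [0]=0xf1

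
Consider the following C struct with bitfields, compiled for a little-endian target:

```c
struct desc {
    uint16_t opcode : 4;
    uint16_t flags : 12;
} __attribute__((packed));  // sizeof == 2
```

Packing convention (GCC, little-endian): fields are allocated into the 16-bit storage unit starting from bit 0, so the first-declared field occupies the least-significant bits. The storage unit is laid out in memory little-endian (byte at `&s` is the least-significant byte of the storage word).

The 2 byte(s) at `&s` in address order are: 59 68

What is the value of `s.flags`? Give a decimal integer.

[0]=0x59 [1]=0x68 (little-endian) → word 0x6859
opcode:4 @ bit 0 → (0x6859>>0)&0xf = 0x9
flags:12 @ bit 4 → (0x6859>>4)&0xfff = 0x685  ←

1669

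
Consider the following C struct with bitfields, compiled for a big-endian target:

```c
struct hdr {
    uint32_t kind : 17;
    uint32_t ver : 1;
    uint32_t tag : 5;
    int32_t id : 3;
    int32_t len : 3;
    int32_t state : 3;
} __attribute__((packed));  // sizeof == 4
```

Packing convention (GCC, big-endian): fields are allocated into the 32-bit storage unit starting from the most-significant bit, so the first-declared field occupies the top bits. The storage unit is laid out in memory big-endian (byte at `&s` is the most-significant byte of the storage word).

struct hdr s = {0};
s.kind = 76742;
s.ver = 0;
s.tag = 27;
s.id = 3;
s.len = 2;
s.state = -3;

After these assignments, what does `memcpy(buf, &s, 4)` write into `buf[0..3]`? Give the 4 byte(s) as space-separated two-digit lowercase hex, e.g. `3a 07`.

95 e3 36 d5

kind (17b) val=76742 bits=0x12bc6 at bit 15: 0x95e30000
ver (1b) val=0 bits=0x0 at bit 14: 0x95e30000
tag (5b) val=27 bits=0x1b at bit 9: 0x95e33600
id (3b) val=3 bits=0x3 at bit 6: 0x95e336c0
len (3b) val=2 bits=0x2 at bit 3: 0x95e336d0
state (3b) val=-3 bits=0x5 at bit 0: 0x95e336d5
word = 0x95e336d5 → big-endian bytes:
  [0]=0x95  [1]=0xe3  [2]=0x36  [3]=0xd5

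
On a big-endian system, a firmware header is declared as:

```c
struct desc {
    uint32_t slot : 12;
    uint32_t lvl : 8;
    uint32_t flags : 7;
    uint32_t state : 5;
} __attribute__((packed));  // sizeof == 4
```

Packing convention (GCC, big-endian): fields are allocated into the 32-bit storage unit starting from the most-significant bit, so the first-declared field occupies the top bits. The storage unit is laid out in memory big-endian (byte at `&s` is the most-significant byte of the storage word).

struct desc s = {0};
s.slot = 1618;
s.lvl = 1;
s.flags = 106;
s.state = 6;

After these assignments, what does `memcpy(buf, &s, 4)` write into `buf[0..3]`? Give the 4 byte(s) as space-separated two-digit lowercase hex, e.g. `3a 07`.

[20+:12] slot=1618 & 0xfff = 0x652; word=0x65200000
[12+:8] lvl=1 & 0xff = 0x1; word=0x65201000
[5+:7] flags=106 & 0x7f = 0x6a; word=0x65201d40
[0+:5] state=6 & 0x1f = 0x6; word=0x65201d46
word = 0x65201d46 → big-endian bytes:
  [0]=0x65  [1]=0x20  [2]=0x1d  [3]=0x46

65 20 1d 46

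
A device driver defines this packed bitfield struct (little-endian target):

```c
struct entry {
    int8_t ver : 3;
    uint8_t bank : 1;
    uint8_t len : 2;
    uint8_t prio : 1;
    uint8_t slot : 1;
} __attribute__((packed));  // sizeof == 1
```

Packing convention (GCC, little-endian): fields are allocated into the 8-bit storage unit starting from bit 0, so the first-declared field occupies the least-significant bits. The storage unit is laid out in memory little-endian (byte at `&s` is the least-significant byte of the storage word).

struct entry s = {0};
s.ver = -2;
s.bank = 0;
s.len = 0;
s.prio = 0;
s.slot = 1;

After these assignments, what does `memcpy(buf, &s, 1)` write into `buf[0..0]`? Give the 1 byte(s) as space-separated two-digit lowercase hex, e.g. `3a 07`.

86

ver:3 = -2 → 0x6 << 0 → word 0x06
bank:1 = 0 → 0x0 << 3 → word 0x06
len:2 = 0 → 0x0 << 4 → word 0x06
prio:1 = 0 → 0x0 << 6 → word 0x06
slot:1 = 1 → 0x1 << 7 → word 0x86
word = 0x86 → little-endian bytes:
  [0]=0x86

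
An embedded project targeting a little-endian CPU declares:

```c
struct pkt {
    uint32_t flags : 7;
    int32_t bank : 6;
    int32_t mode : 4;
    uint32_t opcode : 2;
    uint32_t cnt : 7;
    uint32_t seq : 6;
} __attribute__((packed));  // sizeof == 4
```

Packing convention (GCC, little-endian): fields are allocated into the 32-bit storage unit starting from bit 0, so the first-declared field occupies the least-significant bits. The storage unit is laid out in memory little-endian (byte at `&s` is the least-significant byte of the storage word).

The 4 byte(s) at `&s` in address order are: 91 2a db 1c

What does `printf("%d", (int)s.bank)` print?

[0]=0x91 [1]=0x2a [2]=0xdb [3]=0x1c (little-endian) → word 0x1cdb2a91
flags:7 @ bit 0 → (0x1cdb2a91>>0)&0x7f = 0x11
bank:6 @ bit 7 → (0x1cdb2a91>>7)&0x3f = 0x15  ←
mode:4 @ bit 13 → (0x1cdb2a91>>13)&0xf = 0x9
opcode:2 @ bit 17 → (0x1cdb2a91>>17)&0x3 = 0x1
cnt:7 @ bit 19 → (0x1cdb2a91>>19)&0x7f = 0x1b
seq:6 @ bit 26 → (0x1cdb2a91>>26)&0x3f = 0x7
bank signed 6b, MSB=0: value = 21

21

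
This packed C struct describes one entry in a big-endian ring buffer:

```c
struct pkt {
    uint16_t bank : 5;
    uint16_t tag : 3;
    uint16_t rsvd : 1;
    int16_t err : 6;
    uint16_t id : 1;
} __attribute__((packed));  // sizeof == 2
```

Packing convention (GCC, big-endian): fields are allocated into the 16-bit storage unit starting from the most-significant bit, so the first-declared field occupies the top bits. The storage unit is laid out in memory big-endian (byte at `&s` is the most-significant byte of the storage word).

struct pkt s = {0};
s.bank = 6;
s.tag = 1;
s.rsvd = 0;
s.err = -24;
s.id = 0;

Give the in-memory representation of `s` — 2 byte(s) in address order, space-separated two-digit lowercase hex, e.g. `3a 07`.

31 50

[11+:5] bank=6 & 0x1f = 0x6; word=0x3000
[8+:3] tag=1 & 0x7 = 0x1; word=0x3100
[7+:1] rsvd=0 & 0x1 = 0x0; word=0x3100
[1+:6] err=-24 & 0x3f = 0x28; word=0x3150
[0+:1] id=0 & 0x1 = 0x0; word=0x3150
word = 0x3150 → big-endian bytes:
  [0]=0x31  [1]=0x50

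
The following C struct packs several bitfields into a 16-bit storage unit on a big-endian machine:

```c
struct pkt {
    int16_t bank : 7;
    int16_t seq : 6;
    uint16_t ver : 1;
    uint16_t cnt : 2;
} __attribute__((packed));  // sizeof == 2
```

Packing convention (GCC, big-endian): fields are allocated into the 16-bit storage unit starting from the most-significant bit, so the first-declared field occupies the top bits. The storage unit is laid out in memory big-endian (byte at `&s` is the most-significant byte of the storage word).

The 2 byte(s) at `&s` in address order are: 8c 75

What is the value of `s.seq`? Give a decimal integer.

[0]=0x8c [1]=0x75 (big-endian) → word 0x8c75
bank [9+:7] = (word>>9) & 0x7f = 70
seq [3+:6] = (word>>3) & 0x3f = 14  ←
ver [2+:1] = (word>>2) & 0x1 = 1
cnt [0+:2] = (word>>0) & 0x3 = 1
seq signed 6b, MSB=0: value = 14

14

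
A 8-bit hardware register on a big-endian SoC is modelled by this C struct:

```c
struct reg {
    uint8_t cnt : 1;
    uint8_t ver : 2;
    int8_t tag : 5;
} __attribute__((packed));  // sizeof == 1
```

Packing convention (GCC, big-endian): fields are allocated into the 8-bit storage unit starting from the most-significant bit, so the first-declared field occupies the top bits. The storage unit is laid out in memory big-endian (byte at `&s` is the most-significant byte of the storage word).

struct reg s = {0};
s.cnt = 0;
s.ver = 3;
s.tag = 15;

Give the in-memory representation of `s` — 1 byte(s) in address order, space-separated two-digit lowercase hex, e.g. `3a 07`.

6f

cnt:1 = 0 → 0x0 << 7 → word 0x00
ver:2 = 3 → 0x3 << 5 → word 0x60
tag:5 = 15 → 0xf << 0 → word 0x6f
word = 0x6f → big-endian bytes:
  [0]=0x6f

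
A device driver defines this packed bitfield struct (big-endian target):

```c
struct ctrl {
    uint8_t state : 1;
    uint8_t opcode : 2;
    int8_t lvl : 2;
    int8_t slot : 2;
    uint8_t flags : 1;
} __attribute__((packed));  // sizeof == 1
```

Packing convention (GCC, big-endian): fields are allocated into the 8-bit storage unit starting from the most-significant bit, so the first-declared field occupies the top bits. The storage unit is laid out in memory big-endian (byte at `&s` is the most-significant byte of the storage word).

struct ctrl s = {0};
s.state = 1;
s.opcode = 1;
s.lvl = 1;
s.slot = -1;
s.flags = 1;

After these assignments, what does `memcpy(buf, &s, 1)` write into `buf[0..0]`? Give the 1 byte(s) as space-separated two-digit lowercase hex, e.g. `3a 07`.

[7+:1] state=1 & 0x1 = 0x1; word=0x80
[5+:2] opcode=1 & 0x3 = 0x1; word=0xa0
[3+:2] lvl=1 & 0x3 = 0x1; word=0xa8
[1+:2] slot=-1 & 0x3 = 0x3; word=0xae
[0+:1] flags=1 & 0x1 = 0x1; word=0xaf
word = 0xaf → big-endian bytes:
  [0]=0xaf

af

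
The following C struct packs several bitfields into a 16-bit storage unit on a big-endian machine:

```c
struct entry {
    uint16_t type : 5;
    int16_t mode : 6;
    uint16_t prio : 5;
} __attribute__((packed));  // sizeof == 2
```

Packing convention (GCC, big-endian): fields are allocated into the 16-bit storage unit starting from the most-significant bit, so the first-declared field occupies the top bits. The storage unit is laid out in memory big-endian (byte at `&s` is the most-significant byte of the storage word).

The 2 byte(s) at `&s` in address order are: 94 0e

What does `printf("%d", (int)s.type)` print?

18

[0]=0x94 [1]=0x0e (big-endian) → word 0x940e
type [11+:5] = (word>>11) & 0x1f = 18  ←
mode [5+:6] = (word>>5) & 0x3f = 32
prio [0+:5] = (word>>0) & 0x1f = 14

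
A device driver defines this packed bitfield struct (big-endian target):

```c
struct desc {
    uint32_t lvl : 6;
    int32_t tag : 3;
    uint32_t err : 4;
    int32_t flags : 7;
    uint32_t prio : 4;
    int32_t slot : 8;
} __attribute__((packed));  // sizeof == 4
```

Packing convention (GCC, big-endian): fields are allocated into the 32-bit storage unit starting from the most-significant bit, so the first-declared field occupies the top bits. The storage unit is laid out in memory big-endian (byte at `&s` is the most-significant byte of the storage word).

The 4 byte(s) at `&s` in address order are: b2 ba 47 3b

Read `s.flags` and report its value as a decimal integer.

36

[0]=0xb2 [1]=0xba [2]=0x47 [3]=0x3b (big-endian) → word 0xb2ba473b
lvl:6 @ bit 26 → (0xb2ba473b>>26)&0x3f = 0x2c
tag:3 @ bit 23 → (0xb2ba473b>>23)&0x7 = 0x5
err:4 @ bit 19 → (0xb2ba473b>>19)&0xf = 0x7
flags:7 @ bit 12 → (0xb2ba473b>>12)&0x7f = 0x24  ←
prio:4 @ bit 8 → (0xb2ba473b>>8)&0xf = 0x7
slot:8 @ bit 0 → (0xb2ba473b>>0)&0xff = 0x3b
flags signed 7b, MSB=0: value = 36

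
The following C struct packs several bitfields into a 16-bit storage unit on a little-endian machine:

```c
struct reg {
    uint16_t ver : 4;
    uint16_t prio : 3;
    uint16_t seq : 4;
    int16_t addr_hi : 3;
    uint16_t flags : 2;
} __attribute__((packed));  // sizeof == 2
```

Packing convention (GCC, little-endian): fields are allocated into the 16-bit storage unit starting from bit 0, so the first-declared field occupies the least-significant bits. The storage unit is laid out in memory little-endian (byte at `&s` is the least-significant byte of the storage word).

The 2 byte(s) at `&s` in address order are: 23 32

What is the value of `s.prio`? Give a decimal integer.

2

[0]=0x23 [1]=0x32 (little-endian) → word 0x3223
ver [0+:4] = (word>>0) & 0xf = 3
prio [4+:3] = (word>>4) & 0x7 = 2  ←
seq [7+:4] = (word>>7) & 0xf = 4
addr_hi [11+:3] = (word>>11) & 0x7 = 6
flags [14+:2] = (word>>14) & 0x3 = 0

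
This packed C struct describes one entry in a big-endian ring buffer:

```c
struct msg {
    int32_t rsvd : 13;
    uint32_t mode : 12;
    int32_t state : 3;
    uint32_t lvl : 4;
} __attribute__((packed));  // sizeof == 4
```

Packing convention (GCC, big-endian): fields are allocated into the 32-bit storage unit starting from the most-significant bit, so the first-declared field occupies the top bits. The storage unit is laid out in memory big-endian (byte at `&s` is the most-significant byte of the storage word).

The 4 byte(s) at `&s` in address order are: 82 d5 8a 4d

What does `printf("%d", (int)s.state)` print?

[0]=0x82 [1]=0xd5 [2]=0x8a [3]=0x4d (big-endian) → word 0x82d58a4d
rsvd:13 @ bit 19 → (0x82d58a4d>>19)&0x1fff = 0x105a
mode:12 @ bit 7 → (0x82d58a4d>>7)&0xfff = 0xb14
state:3 @ bit 4 → (0x82d58a4d>>4)&0x7 = 0x4  ←
lvl:4 @ bit 0 → (0x82d58a4d>>0)&0xf = 0xd
state signed 3b, MSB=1: 4 - 8 = -4

-4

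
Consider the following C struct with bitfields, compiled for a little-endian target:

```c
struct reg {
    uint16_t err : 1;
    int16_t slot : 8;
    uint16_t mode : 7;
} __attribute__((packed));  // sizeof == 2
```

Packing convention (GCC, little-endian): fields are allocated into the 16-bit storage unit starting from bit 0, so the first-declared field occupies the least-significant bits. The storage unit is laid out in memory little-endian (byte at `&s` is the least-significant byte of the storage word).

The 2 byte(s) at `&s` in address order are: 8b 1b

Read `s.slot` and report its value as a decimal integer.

-59

[0]=0x8b [1]=0x1b (little-endian) → word 0x1b8b
err [0+:1] = (word>>0) & 0x1 = 1
slot [1+:8] = (word>>1) & 0xff = 197  ←
mode [9+:7] = (word>>9) & 0x7f = 13
slot signed 8b, MSB=1: 197 - 256 = -59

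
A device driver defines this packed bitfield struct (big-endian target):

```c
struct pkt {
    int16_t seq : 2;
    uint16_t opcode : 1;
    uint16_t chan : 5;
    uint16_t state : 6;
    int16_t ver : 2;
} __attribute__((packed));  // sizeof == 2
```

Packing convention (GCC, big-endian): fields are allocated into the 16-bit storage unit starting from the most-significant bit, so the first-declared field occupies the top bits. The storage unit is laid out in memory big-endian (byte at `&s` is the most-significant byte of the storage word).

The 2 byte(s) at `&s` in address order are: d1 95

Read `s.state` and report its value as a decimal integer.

37

[0]=0xd1 [1]=0x95 (big-endian) → word 0xd195
seq:2 @ bit 14 → (0xd195>>14)&0x3 = 0x3
opcode:1 @ bit 13 → (0xd195>>13)&0x1 = 0x0
chan:5 @ bit 8 → (0xd195>>8)&0x1f = 0x11
state:6 @ bit 2 → (0xd195>>2)&0x3f = 0x25  ←
ver:2 @ bit 0 → (0xd195>>0)&0x3 = 0x1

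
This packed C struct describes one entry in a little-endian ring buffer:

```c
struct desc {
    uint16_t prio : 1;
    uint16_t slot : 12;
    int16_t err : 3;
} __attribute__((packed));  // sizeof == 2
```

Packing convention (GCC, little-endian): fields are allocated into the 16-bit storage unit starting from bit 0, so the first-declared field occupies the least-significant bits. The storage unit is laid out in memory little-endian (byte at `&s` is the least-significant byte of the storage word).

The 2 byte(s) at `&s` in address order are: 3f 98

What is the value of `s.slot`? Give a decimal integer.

[0]=0x3f [1]=0x98 (little-endian) → word 0x983f
prio [0+:1] = (word>>0) & 0x1 = 1
slot [1+:12] = (word>>1) & 0xfff = 3103  ←
err [13+:3] = (word>>13) & 0x7 = 4

3103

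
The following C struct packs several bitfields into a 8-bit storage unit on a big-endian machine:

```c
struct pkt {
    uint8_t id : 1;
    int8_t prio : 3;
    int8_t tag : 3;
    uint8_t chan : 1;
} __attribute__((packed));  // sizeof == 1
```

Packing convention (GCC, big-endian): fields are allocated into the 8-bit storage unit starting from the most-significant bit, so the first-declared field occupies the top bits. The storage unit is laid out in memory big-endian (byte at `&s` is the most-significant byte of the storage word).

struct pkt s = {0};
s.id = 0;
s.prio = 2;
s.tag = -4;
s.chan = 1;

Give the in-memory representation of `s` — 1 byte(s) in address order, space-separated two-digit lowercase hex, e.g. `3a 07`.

29

id (1b) val=0 bits=0x0 at bit 7: 0x00
prio (3b) val=2 bits=0x2 at bit 4: 0x20
tag (3b) val=-4 bits=0x4 at bit 1: 0x28
chan (1b) val=1 bits=0x1 at bit 0: 0x29
word = 0x29 → big-endian bytes:
  [0]=0x29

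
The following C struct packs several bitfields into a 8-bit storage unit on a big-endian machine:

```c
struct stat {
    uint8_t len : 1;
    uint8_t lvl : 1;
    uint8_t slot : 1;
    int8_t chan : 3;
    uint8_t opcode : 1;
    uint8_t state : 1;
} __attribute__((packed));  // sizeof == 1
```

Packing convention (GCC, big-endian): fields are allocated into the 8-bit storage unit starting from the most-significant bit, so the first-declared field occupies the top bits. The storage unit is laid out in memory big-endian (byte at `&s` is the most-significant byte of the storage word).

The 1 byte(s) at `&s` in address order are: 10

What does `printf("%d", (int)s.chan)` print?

-4

[0]=0x10 (big-endian) → word 0x10
len:1 @ bit 7 → (0x10>>7)&0x1 = 0x0
lvl:1 @ bit 6 → (0x10>>6)&0x1 = 0x0
slot:1 @ bit 5 → (0x10>>5)&0x1 = 0x0
chan:3 @ bit 2 → (0x10>>2)&0x7 = 0x4  ←
opcode:1 @ bit 1 → (0x10>>1)&0x1 = 0x0
state:1 @ bit 0 → (0x10>>0)&0x1 = 0x0
chan signed 3b, MSB=1: 4 - 8 = -4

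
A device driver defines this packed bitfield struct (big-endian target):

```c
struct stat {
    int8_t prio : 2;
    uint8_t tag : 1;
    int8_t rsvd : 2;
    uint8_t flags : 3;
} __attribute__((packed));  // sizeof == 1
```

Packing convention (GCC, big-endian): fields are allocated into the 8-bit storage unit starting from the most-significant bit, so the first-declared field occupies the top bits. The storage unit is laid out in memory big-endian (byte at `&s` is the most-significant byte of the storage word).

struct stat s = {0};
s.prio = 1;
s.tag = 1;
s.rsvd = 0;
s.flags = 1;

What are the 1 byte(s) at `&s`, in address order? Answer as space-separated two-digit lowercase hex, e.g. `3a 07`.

61

prio:2 = 1 → 0x1 << 6 → word 0x40
tag:1 = 1 → 0x1 << 5 → word 0x60
rsvd:2 = 0 → 0x0 << 3 → word 0x60
flags:3 = 1 → 0x1 << 0 → word 0x61
word = 0x61 → big-endian bytes:
  [0]=0x61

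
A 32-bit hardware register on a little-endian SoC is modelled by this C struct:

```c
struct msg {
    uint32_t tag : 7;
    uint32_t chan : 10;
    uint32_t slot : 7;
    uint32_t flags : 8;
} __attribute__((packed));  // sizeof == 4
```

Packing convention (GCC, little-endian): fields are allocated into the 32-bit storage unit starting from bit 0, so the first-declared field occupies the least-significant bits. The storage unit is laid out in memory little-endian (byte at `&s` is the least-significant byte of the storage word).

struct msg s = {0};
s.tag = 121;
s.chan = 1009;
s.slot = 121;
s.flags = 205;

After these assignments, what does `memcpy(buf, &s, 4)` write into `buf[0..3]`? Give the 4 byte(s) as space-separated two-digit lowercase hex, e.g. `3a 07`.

tag (7b) val=121 bits=0x79 at bit 0: 0x00000079
chan (10b) val=1009 bits=0x3f1 at bit 7: 0x0001f8f9
slot (7b) val=121 bits=0x79 at bit 17: 0x00f3f8f9
flags (8b) val=205 bits=0xcd at bit 24: 0xcdf3f8f9
word = 0xcdf3f8f9 → little-endian bytes:
  [0]=0xf9  [1]=0xf8  [2]=0xf3  [3]=0xcd

f9 f8 f3 cd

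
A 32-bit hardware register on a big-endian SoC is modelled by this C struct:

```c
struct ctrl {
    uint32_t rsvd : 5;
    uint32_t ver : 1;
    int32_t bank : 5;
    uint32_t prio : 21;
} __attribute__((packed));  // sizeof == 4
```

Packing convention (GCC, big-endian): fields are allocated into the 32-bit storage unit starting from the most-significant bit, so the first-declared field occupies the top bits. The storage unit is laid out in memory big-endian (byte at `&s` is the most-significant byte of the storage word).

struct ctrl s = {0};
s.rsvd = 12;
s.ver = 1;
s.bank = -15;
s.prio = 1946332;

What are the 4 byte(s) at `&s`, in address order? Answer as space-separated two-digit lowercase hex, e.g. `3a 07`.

rsvd (5b) val=12 bits=0xc at bit 27: 0x60000000
ver (1b) val=1 bits=0x1 at bit 26: 0x64000000
bank (5b) val=-15 bits=0x11 at bit 21: 0x66200000
prio (21b) val=1946332 bits=0x1db2dc at bit 0: 0x663db2dc
word = 0x663db2dc → big-endian bytes:
  [0]=0x66  [1]=0x3d  [2]=0xb2  [3]=0xdc

66 3d b2 dc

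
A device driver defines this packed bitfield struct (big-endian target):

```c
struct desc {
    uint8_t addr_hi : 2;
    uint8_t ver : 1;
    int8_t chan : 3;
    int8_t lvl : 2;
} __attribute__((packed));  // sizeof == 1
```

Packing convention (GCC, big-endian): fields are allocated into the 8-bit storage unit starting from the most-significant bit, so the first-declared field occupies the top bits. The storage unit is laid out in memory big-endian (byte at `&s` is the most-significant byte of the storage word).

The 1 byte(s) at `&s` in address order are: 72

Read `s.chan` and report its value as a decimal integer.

-4

[0]=0x72 (big-endian) → word 0x72
addr_hi [6+:2] = (word>>6) & 0x3 = 1
ver [5+:1] = (word>>5) & 0x1 = 1
chan [2+:3] = (word>>2) & 0x7 = 4  ←
lvl [0+:2] = (word>>0) & 0x3 = 2
chan signed 3b, MSB=1: 4 - 8 = -4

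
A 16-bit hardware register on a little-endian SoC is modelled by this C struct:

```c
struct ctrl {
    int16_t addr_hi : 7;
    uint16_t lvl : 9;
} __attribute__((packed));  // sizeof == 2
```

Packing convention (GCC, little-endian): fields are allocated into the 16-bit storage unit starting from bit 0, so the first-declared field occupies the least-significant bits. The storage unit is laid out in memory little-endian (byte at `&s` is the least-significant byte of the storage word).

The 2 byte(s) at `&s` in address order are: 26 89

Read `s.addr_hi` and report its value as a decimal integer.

38

[0]=0x26 [1]=0x89 (little-endian) → word 0x8926
addr_hi:7 @ bit 0 → (0x8926>>0)&0x7f = 0x26  ←
lvl:9 @ bit 7 → (0x8926>>7)&0x1ff = 0x112
addr_hi signed 7b, MSB=0: value = 38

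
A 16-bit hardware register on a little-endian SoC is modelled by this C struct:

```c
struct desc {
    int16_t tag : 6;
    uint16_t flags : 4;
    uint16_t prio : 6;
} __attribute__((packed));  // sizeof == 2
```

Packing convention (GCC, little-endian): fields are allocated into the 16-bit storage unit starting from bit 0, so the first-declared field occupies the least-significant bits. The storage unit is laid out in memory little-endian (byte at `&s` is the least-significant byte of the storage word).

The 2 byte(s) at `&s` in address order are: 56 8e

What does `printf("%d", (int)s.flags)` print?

9

[0]=0x56 [1]=0x8e (little-endian) → word 0x8e56
tag [0+:6] = (word>>0) & 0x3f = 22
flags [6+:4] = (word>>6) & 0xf = 9  ←
prio [10+:6] = (word>>10) & 0x3f = 35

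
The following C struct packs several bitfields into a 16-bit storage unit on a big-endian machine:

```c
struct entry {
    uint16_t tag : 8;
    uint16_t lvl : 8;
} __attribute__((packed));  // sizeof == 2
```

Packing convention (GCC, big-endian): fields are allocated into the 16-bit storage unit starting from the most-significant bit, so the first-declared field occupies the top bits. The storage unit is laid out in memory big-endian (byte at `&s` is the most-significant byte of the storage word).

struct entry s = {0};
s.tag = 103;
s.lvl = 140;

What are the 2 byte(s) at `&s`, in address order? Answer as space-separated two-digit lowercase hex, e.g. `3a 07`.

67 8c

[8+:8] tag=103 & 0xff = 0x67; word=0x6700
[0+:8] lvl=140 & 0xff = 0x8c; word=0x678c
word = 0x678c → big-endian bytes:
  [0]=0x67  [1]=0x8c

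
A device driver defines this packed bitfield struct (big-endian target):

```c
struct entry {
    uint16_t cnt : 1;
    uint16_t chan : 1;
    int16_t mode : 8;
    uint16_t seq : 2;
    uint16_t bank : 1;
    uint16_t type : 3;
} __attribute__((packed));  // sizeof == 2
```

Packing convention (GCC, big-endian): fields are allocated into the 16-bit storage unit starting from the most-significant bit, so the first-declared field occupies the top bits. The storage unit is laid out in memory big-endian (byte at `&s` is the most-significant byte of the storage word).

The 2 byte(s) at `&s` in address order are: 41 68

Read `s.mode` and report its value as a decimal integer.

[0]=0x41 [1]=0x68 (big-endian) → word 0x4168
cnt [15+:1] = (word>>15) & 0x1 = 0
chan [14+:1] = (word>>14) & 0x1 = 1
mode [6+:8] = (word>>6) & 0xff = 5  ←
seq [4+:2] = (word>>4) & 0x3 = 2
bank [3+:1] = (word>>3) & 0x1 = 1
type [0+:3] = (word>>0) & 0x7 = 0
mode signed 8b, MSB=0: value = 5

5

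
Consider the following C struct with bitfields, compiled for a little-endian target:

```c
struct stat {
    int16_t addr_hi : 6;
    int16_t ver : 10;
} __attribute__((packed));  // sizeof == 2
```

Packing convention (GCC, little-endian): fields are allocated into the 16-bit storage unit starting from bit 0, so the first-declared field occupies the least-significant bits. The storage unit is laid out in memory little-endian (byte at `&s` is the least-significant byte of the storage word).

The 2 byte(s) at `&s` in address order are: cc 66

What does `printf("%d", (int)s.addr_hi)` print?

12

[0]=0xcc [1]=0x66 (little-endian) → word 0x66cc
addr_hi:6 @ bit 0 → (0x66cc>>0)&0x3f = 0xc  ←
ver:10 @ bit 6 → (0x66cc>>6)&0x3ff = 0x19b
addr_hi signed 6b, MSB=0: value = 12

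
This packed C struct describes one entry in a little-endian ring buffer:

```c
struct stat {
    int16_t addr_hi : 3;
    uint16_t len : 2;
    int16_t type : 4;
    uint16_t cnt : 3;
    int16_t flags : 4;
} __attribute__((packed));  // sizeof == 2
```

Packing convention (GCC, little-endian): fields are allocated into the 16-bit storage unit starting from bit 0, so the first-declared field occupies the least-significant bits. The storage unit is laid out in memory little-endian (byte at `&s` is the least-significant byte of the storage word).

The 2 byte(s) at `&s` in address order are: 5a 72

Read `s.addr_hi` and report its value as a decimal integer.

[0]=0x5a [1]=0x72 (little-endian) → word 0x725a
addr_hi [0+:3] = (word>>0) & 0x7 = 2  ←
len [3+:2] = (word>>3) & 0x3 = 3
type [5+:4] = (word>>5) & 0xf = 2
cnt [9+:3] = (word>>9) & 0x7 = 1
flags [12+:4] = (word>>12) & 0xf = 7
addr_hi signed 3b, MSB=0: value = 2

2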